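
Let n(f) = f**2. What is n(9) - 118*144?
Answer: -16911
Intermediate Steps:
n(9) - 118*144 = 9**2 - 118*144 = 81 - 16992 = -16911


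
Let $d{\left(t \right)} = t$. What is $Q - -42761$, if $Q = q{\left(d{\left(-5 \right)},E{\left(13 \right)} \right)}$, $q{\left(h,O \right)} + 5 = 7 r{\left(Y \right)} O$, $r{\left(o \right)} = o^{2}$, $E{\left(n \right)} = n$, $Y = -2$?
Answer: $43120$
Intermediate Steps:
$q{\left(h,O \right)} = -5 + 28 O$ ($q{\left(h,O \right)} = -5 + 7 \left(-2\right)^{2} O = -5 + 7 \cdot 4 O = -5 + 28 O$)
$Q = 359$ ($Q = -5 + 28 \cdot 13 = -5 + 364 = 359$)
$Q - -42761 = 359 - -42761 = 359 + 42761 = 43120$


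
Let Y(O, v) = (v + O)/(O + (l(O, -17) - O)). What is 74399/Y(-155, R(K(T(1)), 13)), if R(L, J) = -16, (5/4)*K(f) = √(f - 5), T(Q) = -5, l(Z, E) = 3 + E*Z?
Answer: -196264562/171 ≈ -1.1477e+6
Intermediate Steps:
K(f) = 4*√(-5 + f)/5 (K(f) = 4*√(f - 5)/5 = 4*√(-5 + f)/5)
Y(O, v) = (O + v)/(3 - 17*O) (Y(O, v) = (v + O)/(O + ((3 - 17*O) - O)) = (O + v)/(O + (3 - 18*O)) = (O + v)/(3 - 17*O))
74399/Y(-155, R(K(T(1)), 13)) = 74399/(((-1*(-155) - 1*(-16))/(-3 + 17*(-155)))) = 74399/(((155 + 16)/(-3 - 2635))) = 74399/((171/(-2638))) = 74399/((-1/2638*171)) = 74399/(-171/2638) = 74399*(-2638/171) = -196264562/171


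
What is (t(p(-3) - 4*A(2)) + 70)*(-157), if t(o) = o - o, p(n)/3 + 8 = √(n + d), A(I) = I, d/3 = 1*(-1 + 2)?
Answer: -10990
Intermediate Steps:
d = 3 (d = 3*(1*(-1 + 2)) = 3*(1*1) = 3*1 = 3)
p(n) = -24 + 3*√(3 + n) (p(n) = -24 + 3*√(n + 3) = -24 + 3*√(3 + n))
t(o) = 0
(t(p(-3) - 4*A(2)) + 70)*(-157) = (0 + 70)*(-157) = 70*(-157) = -10990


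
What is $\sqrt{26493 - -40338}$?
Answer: $\sqrt{66831} \approx 258.52$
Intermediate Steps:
$\sqrt{26493 - -40338} = \sqrt{26493 + 40338} = \sqrt{66831}$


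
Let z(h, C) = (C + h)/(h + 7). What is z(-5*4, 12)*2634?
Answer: 21072/13 ≈ 1620.9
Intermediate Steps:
z(h, C) = (C + h)/(7 + h)
z(-5*4, 12)*2634 = ((12 - 5*4)/(7 - 5*4))*2634 = ((12 - 20)/(7 - 20))*2634 = (-8/(-13))*2634 = -1/13*(-8)*2634 = (8/13)*2634 = 21072/13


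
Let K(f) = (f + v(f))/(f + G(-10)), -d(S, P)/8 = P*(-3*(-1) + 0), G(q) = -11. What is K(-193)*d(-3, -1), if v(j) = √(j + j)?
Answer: 386/17 - 2*I*√386/17 ≈ 22.706 - 2.3114*I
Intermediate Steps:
v(j) = √2*√j (v(j) = √(2*j) = √2*√j)
d(S, P) = -24*P (d(S, P) = -8*P*(-3*(-1) + 0) = -8*P*(3 + 0) = -8*P*3 = -24*P)
K(f) = (f + √2*√f)/(-11 + f) (K(f) = (f + √2*√f)/(f - 11) = (f + √2*√f)/(-11 + f))
K(-193)*d(-3, -1) = ((-193 + √2*√(-193))/(-11 - 193))*(-24*(-1)) = ((-193 + √2*(I*√193))/(-204))*24 = -(-193 + I*√386)/204*24 = (193/204 - I*√386/204)*24 = 386/17 - 2*I*√386/17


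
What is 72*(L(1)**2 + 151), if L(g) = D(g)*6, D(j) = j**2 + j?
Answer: 21240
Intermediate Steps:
D(j) = j + j**2
L(g) = 6*g*(1 + g) (L(g) = (g*(1 + g))*6 = 6*g*(1 + g))
72*(L(1)**2 + 151) = 72*((6*1*(1 + 1))**2 + 151) = 72*((6*1*2)**2 + 151) = 72*(12**2 + 151) = 72*(144 + 151) = 72*295 = 21240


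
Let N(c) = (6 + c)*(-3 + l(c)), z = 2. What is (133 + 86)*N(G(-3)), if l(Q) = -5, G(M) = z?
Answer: -14016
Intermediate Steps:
G(M) = 2
N(c) = -48 - 8*c (N(c) = (6 + c)*(-3 - 5) = (6 + c)*(-8) = -48 - 8*c)
(133 + 86)*N(G(-3)) = (133 + 86)*(-48 - 8*2) = 219*(-48 - 16) = 219*(-64) = -14016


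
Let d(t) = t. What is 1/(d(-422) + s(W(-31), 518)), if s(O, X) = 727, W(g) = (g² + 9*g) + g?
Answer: 1/305 ≈ 0.0032787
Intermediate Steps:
W(g) = g² + 10*g
1/(d(-422) + s(W(-31), 518)) = 1/(-422 + 727) = 1/305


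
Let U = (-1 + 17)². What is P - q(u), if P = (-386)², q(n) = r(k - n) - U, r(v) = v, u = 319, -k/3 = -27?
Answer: 149490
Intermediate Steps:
k = 81 (k = -3*(-27) = 81)
U = 256 (U = 16² = 256)
q(n) = -175 - n (q(n) = (81 - n) - 1*256 = (81 - n) - 256 = -175 - n)
P = 148996
P - q(u) = 148996 - (-175 - 1*319) = 148996 - (-175 - 319) = 148996 - 1*(-494) = 148996 + 494 = 149490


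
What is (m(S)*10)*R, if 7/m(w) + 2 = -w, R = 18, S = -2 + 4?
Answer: -315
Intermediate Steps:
S = 2
m(w) = 7/(-2 - w)
(m(S)*10)*R = (-7/(2 + 2)*10)*18 = (-7/4*10)*18 = (-7*¼*10)*18 = -7/4*10*18 = -35/2*18 = -315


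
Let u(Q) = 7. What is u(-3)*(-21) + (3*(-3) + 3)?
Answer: -153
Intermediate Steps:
u(-3)*(-21) + (3*(-3) + 3) = 7*(-21) + (3*(-3) + 3) = -147 + (-9 + 3) = -147 - 6 = -153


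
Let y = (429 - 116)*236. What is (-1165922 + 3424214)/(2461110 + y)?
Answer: 1129146/1267489 ≈ 0.89085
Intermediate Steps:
y = 73868 (y = 313*236 = 73868)
(-1165922 + 3424214)/(2461110 + y) = (-1165922 + 3424214)/(2461110 + 73868) = 2258292/2534978 = 2258292*(1/2534978) = 1129146/1267489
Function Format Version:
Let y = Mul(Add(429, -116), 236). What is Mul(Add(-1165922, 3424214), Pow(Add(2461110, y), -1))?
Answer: Rational(1129146, 1267489) ≈ 0.89085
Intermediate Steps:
y = 73868 (y = Mul(313, 236) = 73868)
Mul(Add(-1165922, 3424214), Pow(Add(2461110, y), -1)) = Mul(Add(-1165922, 3424214), Pow(Add(2461110, 73868), -1)) = Mul(2258292, Pow(2534978, -1)) = Mul(2258292, Rational(1, 2534978)) = Rational(1129146, 1267489)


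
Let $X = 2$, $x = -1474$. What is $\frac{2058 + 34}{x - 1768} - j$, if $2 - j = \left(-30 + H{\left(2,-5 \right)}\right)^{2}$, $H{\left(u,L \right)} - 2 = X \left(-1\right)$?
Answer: $\frac{1454612}{1621} \approx 897.35$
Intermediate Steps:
$H{\left(u,L \right)} = 0$ ($H{\left(u,L \right)} = 2 + 2 \left(-1\right) = 2 - 2 = 0$)
$j = -898$ ($j = 2 - \left(-30 + 0\right)^{2} = 2 - \left(-30\right)^{2} = 2 - 900 = -898$)
$\frac{2058 + 34}{x - 1768} - j = \frac{2058 + 34}{-1474 - 1768} - -898 = \frac{2092}{-3242} + 898 = 2092 \left(- \frac{1}{3242}\right) + 898 = - \frac{1046}{1621} + 898 = \frac{1454612}{1621}$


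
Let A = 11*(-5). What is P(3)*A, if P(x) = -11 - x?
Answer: 770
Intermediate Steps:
A = -55
P(3)*A = (-11 - 1*3)*(-55) = (-11 - 3)*(-55) = -14*(-55) = 770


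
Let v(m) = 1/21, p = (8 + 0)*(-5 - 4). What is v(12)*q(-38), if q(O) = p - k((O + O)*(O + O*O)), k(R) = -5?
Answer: -67/21 ≈ -3.1905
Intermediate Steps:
p = -72 (p = 8*(-9) = -72)
q(O) = -67 (q(O) = -72 - 1*(-5) = -72 + 5 = -67)
v(m) = 1/21
v(12)*q(-38) = (1/21)*(-67) = -67/21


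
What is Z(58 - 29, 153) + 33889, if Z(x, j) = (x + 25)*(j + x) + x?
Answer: 43746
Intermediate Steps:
Z(x, j) = x + (25 + x)*(j + x) (Z(x, j) = (25 + x)*(j + x) + x = x + (25 + x)*(j + x))
Z(58 - 29, 153) + 33889 = ((58 - 29)² + 25*153 + 26*(58 - 29) + 153*(58 - 29)) + 33889 = (29² + 3825 + 26*29 + 153*29) + 33889 = (841 + 3825 + 754 + 4437) + 33889 = 9857 + 33889 = 43746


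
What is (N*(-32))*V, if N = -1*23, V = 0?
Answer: 0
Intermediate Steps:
N = -23
(N*(-32))*V = -23*(-32)*0 = 736*0 = 0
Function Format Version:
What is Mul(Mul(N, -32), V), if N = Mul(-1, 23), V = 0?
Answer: 0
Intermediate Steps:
N = -23
Mul(Mul(N, -32), V) = Mul(Mul(-23, -32), 0) = Mul(736, 0) = 0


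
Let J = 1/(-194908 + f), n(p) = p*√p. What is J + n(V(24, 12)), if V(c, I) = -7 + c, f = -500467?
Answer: -1/695375 + 17*√17 ≈ 70.093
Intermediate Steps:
n(p) = p^(3/2)
J = -1/695375 (J = 1/(-194908 - 500467) = 1/(-695375) = -1/695375 ≈ -1.4381e-6)
J + n(V(24, 12)) = -1/695375 + (-7 + 24)^(3/2) = -1/695375 + 17^(3/2) = -1/695375 + 17*√17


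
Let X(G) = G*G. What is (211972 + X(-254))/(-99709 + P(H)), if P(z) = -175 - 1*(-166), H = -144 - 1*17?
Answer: -138244/49859 ≈ -2.7727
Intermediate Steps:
X(G) = G²
H = -161 (H = -144 - 17 = -161)
P(z) = -9 (P(z) = -175 + 166 = -9)
(211972 + X(-254))/(-99709 + P(H)) = (211972 + (-254)²)/(-99709 - 9) = (211972 + 64516)/(-99718) = 276488*(-1/99718) = -138244/49859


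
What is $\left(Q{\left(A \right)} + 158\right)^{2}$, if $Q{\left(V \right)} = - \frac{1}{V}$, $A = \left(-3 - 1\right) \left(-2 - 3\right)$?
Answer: $\frac{9979281}{400} \approx 24948.0$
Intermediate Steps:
$A = 20$ ($A = \left(-4\right) \left(-5\right) = 20$)
$\left(Q{\left(A \right)} + 158\right)^{2} = \left(- \frac{1}{20} + 158\right)^{2} = \left(\frac{3159}{20}\right)^{2} = \frac{9979281}{400}$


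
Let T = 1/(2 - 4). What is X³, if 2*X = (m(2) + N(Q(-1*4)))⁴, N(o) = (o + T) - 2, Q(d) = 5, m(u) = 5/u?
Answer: 244140625/8 ≈ 3.0518e+7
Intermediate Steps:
T = -½ (T = 1/(-2) = -½ ≈ -0.50000)
N(o) = -5/2 + o (N(o) = (o - ½) - 2 = (-½ + o) - 2 = -5/2 + o)
X = 625/2 (X = (5/2 + (-5/2 + 5))⁴/2 = (5*(½) + 5/2)⁴/2 = (5/2 + 5/2)⁴/2 = (½)*5⁴ = (½)*625 = 625/2 ≈ 312.50)
X³ = (625/2)³ = 244140625/8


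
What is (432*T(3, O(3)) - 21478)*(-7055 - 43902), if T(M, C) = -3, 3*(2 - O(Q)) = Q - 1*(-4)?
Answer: 1160494718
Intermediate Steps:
O(Q) = ⅔ - Q/3 (O(Q) = 2 - (Q - 1*(-4))/3 = 2 - (Q + 4)/3 = 2 - (4 + Q)/3 = 2 + (-4/3 - Q/3) = ⅔ - Q/3)
(432*T(3, O(3)) - 21478)*(-7055 - 43902) = (432*(-3) - 21478)*(-7055 - 43902) = (-1296 - 21478)*(-50957) = -22774*(-50957) = 1160494718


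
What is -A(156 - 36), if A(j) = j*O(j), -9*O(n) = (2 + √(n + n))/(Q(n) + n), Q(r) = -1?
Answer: 80/357 + 160*√15/357 ≈ 1.9599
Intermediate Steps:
O(n) = -(2 + √2*√n)/(9*(-1 + n)) (O(n) = -(2 + √(n + n))/(9*(-1 + n)) = -(2 + √(2*n))/(9*(-1 + n)) = -(2 + √2*√n)/(9*(-1 + n)))
A(j) = j*(-2 - √2*√j)/(9*(-1 + j)) (A(j) = j*((-2 - √2*√j)/(9*(-1 + j))) = j*(-2 - √2*√j)/(9*(-1 + j)))
-A(156 - 36) = -(-1)*(156 - 36)*(2 + √2*√(156 - 36))/(-9 + 9*(156 - 36)) = -(-1)*120*(2 + √2*√120)/(-9 + 9*120) = -(-1)*120*(2 + √2*(2*√30))/(-9 + 1080) = -(-1)*120*(2 + 4*√15)/1071 = -(-80/357 - 160*√15/357) = 80/357 + 160*√15/357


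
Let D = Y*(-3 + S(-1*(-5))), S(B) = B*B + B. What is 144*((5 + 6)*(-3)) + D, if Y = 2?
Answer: -4698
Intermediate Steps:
S(B) = B + B² (S(B) = B² + B = B + B²)
D = 54 (D = 2*(-3 + (-1*(-5))*(1 - 1*(-5))) = 2*(-3 + 5*(1 + 5)) = 2*(-3 + 5*6) = 2*(-3 + 30) = 2*27 = 54)
144*((5 + 6)*(-3)) + D = 144*((5 + 6)*(-3)) + 54 = 144*(11*(-3)) + 54 = 144*(-33) + 54 = -4752 + 54 = -4698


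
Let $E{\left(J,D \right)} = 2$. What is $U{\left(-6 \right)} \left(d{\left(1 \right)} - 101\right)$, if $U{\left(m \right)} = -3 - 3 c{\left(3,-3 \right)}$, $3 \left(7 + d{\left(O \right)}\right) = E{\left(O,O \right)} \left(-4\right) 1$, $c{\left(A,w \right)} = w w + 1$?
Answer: $3652$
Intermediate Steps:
$c{\left(A,w \right)} = 1 + w^{2}$ ($c{\left(A,w \right)} = w^{2} + 1 = 1 + w^{2}$)
$d{\left(O \right)} = - \frac{29}{3}$ ($d{\left(O \right)} = -7 + \frac{2 \left(-4\right) 1}{3} = -7 + \frac{\left(-8\right) 1}{3} = -7 + \frac{1}{3} \left(-8\right) = -7 - \frac{8}{3} = - \frac{29}{3}$)
$U{\left(m \right)} = -33$ ($U{\left(m \right)} = -3 - 3 \left(1 + \left(-3\right)^{2}\right) = -3 - 3 \left(1 + 9\right) = -3 - 30 = -33$)
$U{\left(-6 \right)} \left(d{\left(1 \right)} - 101\right) = - 33 \left(- \frac{29}{3} - 101\right) = \left(-33\right) \left(- \frac{332}{3}\right) = 3652$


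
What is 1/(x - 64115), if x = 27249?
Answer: -1/36866 ≈ -2.7125e-5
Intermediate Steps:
1/(x - 64115) = 1/(27249 - 64115) = 1/(-36866) = -1/36866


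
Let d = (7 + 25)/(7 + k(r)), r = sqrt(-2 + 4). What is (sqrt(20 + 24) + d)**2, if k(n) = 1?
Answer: 60 + 16*sqrt(11) ≈ 113.07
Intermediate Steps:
r = sqrt(2) ≈ 1.4142
d = 4 (d = (7 + 25)/(7 + 1) = 32/8 = 32*(1/8) = 4)
(sqrt(20 + 24) + d)**2 = (sqrt(20 + 24) + 4)**2 = (sqrt(44) + 4)**2 = (2*sqrt(11) + 4)**2 = (4 + 2*sqrt(11))**2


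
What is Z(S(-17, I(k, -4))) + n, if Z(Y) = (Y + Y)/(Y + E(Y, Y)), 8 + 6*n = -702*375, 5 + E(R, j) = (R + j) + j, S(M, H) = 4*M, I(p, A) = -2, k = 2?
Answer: -36460825/831 ≈ -43876.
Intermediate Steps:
E(R, j) = -5 + R + 2*j (E(R, j) = -5 + ((R + j) + j) = -5 + (R + 2*j) = -5 + R + 2*j)
n = -131629/3 (n = -4/3 + (-702*375)/6 = -4/3 + (1/6)*(-263250) = -4/3 - 43875 = -131629/3 ≈ -43876.)
Z(Y) = 2*Y/(-5 + 4*Y) (Z(Y) = (Y + Y)/(Y + (-5 + Y + 2*Y)) = (2*Y)/(Y + (-5 + 3*Y)) = (2*Y)/(-5 + 4*Y) = 2*Y/(-5 + 4*Y))
Z(S(-17, I(k, -4))) + n = 2*(4*(-17))/(-5 + 4*(4*(-17))) - 131629/3 = 2*(-68)/(-5 + 4*(-68)) - 131629/3 = 2*(-68)/(-5 - 272) - 131629/3 = 2*(-68)/(-277) - 131629/3 = 2*(-68)*(-1/277) - 131629/3 = 136/277 - 131629/3 = -36460825/831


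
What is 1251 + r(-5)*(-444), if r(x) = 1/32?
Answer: 9897/8 ≈ 1237.1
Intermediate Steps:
r(x) = 1/32
1251 + r(-5)*(-444) = 1251 + (1/32)*(-444) = 1251 - 111/8 = 9897/8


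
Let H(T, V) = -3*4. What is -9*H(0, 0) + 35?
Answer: 143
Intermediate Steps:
H(T, V) = -12
-9*H(0, 0) + 35 = -9*(-12) + 35 = 108 + 35 = 143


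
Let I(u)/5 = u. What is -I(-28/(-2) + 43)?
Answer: -285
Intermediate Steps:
I(u) = 5*u
-I(-28/(-2) + 43) = -5*(-28/(-2) + 43) = -5*(-28*(-½) + 43) = -5*(14 + 43) = -5*57 = -1*285 = -285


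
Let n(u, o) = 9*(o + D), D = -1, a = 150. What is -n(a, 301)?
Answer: -2700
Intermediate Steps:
n(u, o) = -9 + 9*o (n(u, o) = 9*(o - 1) = 9*(-1 + o) = -9 + 9*o)
-n(a, 301) = -(-9 + 9*301) = -(-9 + 2709) = -1*2700 = -2700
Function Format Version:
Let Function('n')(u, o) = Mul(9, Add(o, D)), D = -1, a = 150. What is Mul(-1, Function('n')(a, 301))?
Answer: -2700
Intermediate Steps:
Function('n')(u, o) = Add(-9, Mul(9, o)) (Function('n')(u, o) = Mul(9, Add(o, -1)) = Mul(9, Add(-1, o)) = Add(-9, Mul(9, o)))
Mul(-1, Function('n')(a, 301)) = Mul(-1, Add(-9, Mul(9, 301))) = Mul(-1, Add(-9, 2709)) = Mul(-1, 2700) = -2700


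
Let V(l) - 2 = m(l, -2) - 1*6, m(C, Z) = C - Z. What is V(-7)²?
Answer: 81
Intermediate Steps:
V(l) = -2 + l (V(l) = 2 + ((l - 1*(-2)) - 1*6) = 2 + ((l + 2) - 6) = 2 + ((2 + l) - 6) = 2 + (-4 + l) = -2 + l)
V(-7)² = (-2 - 7)² = (-9)² = 81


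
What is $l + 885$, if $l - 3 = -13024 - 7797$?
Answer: $-19933$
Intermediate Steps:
$l = -20818$ ($l = 3 - 20821 = -20818$)
$l + 885 = -20818 + 885 = -19933$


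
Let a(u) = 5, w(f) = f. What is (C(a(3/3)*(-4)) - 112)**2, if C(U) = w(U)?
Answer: 17424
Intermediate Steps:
C(U) = U
(C(a(3/3)*(-4)) - 112)**2 = (5*(-4) - 112)**2 = (-20 - 112)**2 = (-132)**2 = 17424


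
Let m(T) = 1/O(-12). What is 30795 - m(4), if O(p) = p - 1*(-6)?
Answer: 184771/6 ≈ 30795.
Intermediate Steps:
O(p) = 6 + p (O(p) = p + 6 = 6 + p)
m(T) = -⅙ (m(T) = 1/(6 - 12) = 1/(-6) = -⅙)
30795 - m(4) = 30795 - 1*(-⅙) = 30795 + ⅙ = 184771/6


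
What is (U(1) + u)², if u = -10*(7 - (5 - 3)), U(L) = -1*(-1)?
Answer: 2401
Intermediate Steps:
U(L) = 1
u = -50 (u = -10*(7 - 1*2) = -10*(7 - 2) = -10*5 = -50)
(U(1) + u)² = (1 - 50)² = (-49)² = 2401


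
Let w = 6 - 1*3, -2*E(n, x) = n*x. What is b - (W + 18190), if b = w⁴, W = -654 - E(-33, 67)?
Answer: -32699/2 ≈ -16350.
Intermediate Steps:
E(n, x) = -n*x/2
W = -3519/2 (W = -654 - (-1)*(-33)*67/2 = -654 - 1*2211/2 = -654 - 2211/2 = -3519/2 ≈ -1759.5)
w = 3 (w = 6 - 3 = 3)
b = 81 (b = 3⁴ = 81)
b - (W + 18190) = 81 - (-3519/2 + 18190) = 81 - 1*32861/2 = 81 - 32861/2 = -32699/2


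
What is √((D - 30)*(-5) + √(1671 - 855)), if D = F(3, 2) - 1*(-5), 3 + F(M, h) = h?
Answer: √(130 + 4*√51) ≈ 12.592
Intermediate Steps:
F(M, h) = -3 + h
D = 4 (D = (-3 + 2) - 1*(-5) = -1 + 5 = 4)
√((D - 30)*(-5) + √(1671 - 855)) = √((4 - 30)*(-5) + √(1671 - 855)) = √(-26*(-5) + √816) = √(130 + 4*√51)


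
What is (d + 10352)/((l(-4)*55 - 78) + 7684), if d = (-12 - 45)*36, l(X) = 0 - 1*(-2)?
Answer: 2075/1929 ≈ 1.0757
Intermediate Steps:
l(X) = 2 (l(X) = 0 + 2 = 2)
d = -2052 (d = -57*36 = -2052)
(d + 10352)/((l(-4)*55 - 78) + 7684) = (-2052 + 10352)/((2*55 - 78) + 7684) = 8300/((110 - 78) + 7684) = 8300/(32 + 7684) = 8300/7716 = 8300*(1/7716) = 2075/1929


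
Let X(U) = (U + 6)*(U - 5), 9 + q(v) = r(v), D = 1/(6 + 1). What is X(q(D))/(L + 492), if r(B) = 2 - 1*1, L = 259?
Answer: 26/751 ≈ 0.034621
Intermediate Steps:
D = 1/7 ≈ 0.14286
r(B) = 1 (r(B) = 2 - 1 = 1)
q(v) = -8 (q(v) = -9 + 1 = -8)
X(U) = (-5 + U)*(6 + U) (X(U) = (6 + U)*(-5 + U) = (-5 + U)*(6 + U))
X(q(D))/(L + 492) = (-30 - 8 + (-8)**2)/(259 + 492) = (-30 - 8 + 64)/751 = (1/751)*26 = 26/751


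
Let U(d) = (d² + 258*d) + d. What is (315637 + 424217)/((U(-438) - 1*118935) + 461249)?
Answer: 369927/210358 ≈ 1.7586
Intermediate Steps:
U(d) = d² + 259*d
(315637 + 424217)/((U(-438) - 1*118935) + 461249) = (315637 + 424217)/((-438*(259 - 438) - 1*118935) + 461249) = 739854/((-438*(-179) - 118935) + 461249) = 739854/((78402 - 118935) + 461249) = 739854/(-40533 + 461249) = 739854/420716 = 739854*(1/420716) = 369927/210358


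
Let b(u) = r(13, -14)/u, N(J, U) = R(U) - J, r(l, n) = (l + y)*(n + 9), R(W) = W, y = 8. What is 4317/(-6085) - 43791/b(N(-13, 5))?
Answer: 319731663/42595 ≈ 7506.3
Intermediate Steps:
r(l, n) = (8 + l)*(9 + n) (r(l, n) = (l + 8)*(n + 9) = (8 + l)*(9 + n))
N(J, U) = U - J
b(u) = -105/u (b(u) = (72 + 8*(-14) + 9*13 + 13*(-14))/u = (72 - 112 + 117 - 182)/u = -105/u)
4317/(-6085) - 43791/b(N(-13, 5)) = 4317/(-6085) - 43791/((-105/(5 - 1*(-13)))) = 4317*(-1/6085) - 43791/((-105/(5 + 13))) = -4317/6085 - 43791/((-105/18)) = -4317/6085 - 43791/((-105*1/18)) = -4317/6085 - 43791/(-35/6) = -4317/6085 - 43791*(-6/35) = -4317/6085 + 262746/35 = 319731663/42595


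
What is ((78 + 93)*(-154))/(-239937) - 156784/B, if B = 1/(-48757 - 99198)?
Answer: 1855271001097658/79979 ≈ 2.3197e+10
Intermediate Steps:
B = -1/147955 (B = 1/(-147955) = -1/147955 ≈ -6.7588e-6)
((78 + 93)*(-154))/(-239937) - 156784/B = ((78 + 93)*(-154))/(-239937) - 156784/(-1/147955) = (171*(-154))*(-1/239937) - 156784*(-147955) = -26334*(-1/239937) + 23196976720 = 8778/79979 + 23196976720 = 1855271001097658/79979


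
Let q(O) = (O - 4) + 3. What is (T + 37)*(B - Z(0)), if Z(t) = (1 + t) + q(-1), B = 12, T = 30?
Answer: 871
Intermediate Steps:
q(O) = -1 + O (q(O) = (-4 + O) + 3 = -1 + O)
Z(t) = -1 + t (Z(t) = (1 + t) + (-1 - 1) = (1 + t) - 2 = -1 + t)
(T + 37)*(B - Z(0)) = (30 + 37)*(12 - (-1 + 0)) = 67*(12 - 1*(-1)) = 67*(12 + 1) = 67*13 = 871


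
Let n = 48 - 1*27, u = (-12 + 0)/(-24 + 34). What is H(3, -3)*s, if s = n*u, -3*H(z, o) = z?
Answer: 126/5 ≈ 25.200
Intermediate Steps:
u = -6/5 (u = -12/10 = -12*⅒ = -6/5 ≈ -1.2000)
n = 21 (n = 48 - 27 = 21)
H(z, o) = -z/3
s = -126/5 (s = 21*(-6/5) = -126/5 ≈ -25.200)
H(3, -3)*s = -⅓*3*(-126/5) = -1*(-126/5) = 126/5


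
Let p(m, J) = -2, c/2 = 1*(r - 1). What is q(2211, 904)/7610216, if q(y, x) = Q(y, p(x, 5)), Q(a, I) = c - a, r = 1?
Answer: -2211/7610216 ≈ -0.00029053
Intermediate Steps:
c = 0 (c = 2*(1*(1 - 1)) = 2*(1*0) = 2*0 = 0)
Q(a, I) = -a (Q(a, I) = 0 - a = -a)
q(y, x) = -y
q(2211, 904)/7610216 = -1*2211/7610216 = -2211*1/7610216 = -2211/7610216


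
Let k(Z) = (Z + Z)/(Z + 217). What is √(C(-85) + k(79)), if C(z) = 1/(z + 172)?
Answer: √22600599/6438 ≈ 0.73843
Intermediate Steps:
C(z) = 1/(172 + z)
k(Z) = 2*Z/(217 + Z) (k(Z) = (2*Z)/(217 + Z) = 2*Z/(217 + Z))
√(C(-85) + k(79)) = √(1/(172 - 85) + 2*79/(217 + 79)) = √(1/87 + 2*79/296) = √(1/87 + 2*79*(1/296)) = √(1/87 + 79/148) = √(7021/12876) = √22600599/6438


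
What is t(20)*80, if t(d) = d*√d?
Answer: 3200*√5 ≈ 7155.4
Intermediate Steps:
t(d) = d^(3/2)
t(20)*80 = 20^(3/2)*80 = (40*√5)*80 = 3200*√5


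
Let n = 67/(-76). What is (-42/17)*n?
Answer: 1407/646 ≈ 2.1780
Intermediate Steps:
n = -67/76 (n = 67*(-1/76) = -67/76 ≈ -0.88158)
(-42/17)*n = -42/17*(-67/76) = 1407/646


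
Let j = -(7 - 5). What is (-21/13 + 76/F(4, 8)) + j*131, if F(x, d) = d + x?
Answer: -10034/39 ≈ -257.28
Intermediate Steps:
j = -2 (j = -1*2 = -2)
(-21/13 + 76/F(4, 8)) + j*131 = (-21/13 + 76/(8 + 4)) - 2*131 = (-21*1/13 + 76/12) - 262 = (-21/13 + 76*(1/12)) - 262 = (-21/13 + 19/3) - 262 = 184/39 - 262 = -10034/39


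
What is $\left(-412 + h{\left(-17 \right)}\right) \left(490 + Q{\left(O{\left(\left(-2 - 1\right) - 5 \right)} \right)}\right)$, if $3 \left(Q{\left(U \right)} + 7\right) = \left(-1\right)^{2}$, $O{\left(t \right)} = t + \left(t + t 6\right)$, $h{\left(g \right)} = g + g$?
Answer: $- \frac{646700}{3} \approx -2.1557 \cdot 10^{5}$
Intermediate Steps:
$h{\left(g \right)} = 2 g$
$O{\left(t \right)} = 8 t$ ($O{\left(t \right)} = t + \left(t + 6 t\right) = t + 7 t = 8 t$)
$Q{\left(U \right)} = - \frac{20}{3}$ ($Q{\left(U \right)} = -7 + \frac{\left(-1\right)^{2}}{3} = -7 + \frac{1}{3} \cdot 1 = -7 + \frac{1}{3} = - \frac{20}{3}$)
$\left(-412 + h{\left(-17 \right)}\right) \left(490 + Q{\left(O{\left(\left(-2 - 1\right) - 5 \right)} \right)}\right) = \left(-412 + 2 \left(-17\right)\right) \left(490 - \frac{20}{3}\right) = \left(-412 - 34\right) \frac{1450}{3} = \left(-446\right) \frac{1450}{3} = - \frac{646700}{3}$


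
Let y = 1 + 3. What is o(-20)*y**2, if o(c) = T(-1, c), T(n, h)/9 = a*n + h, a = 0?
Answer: -2880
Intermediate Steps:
T(n, h) = 9*h (T(n, h) = 9*(0*n + h) = 9*(0 + h) = 9*h)
o(c) = 9*c
y = 4
o(-20)*y**2 = (9*(-20))*4**2 = -180*16 = -2880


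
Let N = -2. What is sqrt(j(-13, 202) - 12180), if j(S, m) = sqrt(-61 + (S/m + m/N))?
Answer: sqrt(-496992720 + 202*I*sqrt(6612874))/202 ≈ 0.057675 + 110.36*I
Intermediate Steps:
j(S, m) = sqrt(-61 - m/2 + S/m) (j(S, m) = sqrt(-61 + (S/m + m/(-2))) = sqrt(-61 + (S/m + m*(-1/2))) = sqrt(-61 + (S/m - m/2)) = sqrt(-61 + (-m/2 + S/m)) = sqrt(-61 - m/2 + S/m))
sqrt(j(-13, 202) - 12180) = sqrt(sqrt(-244 - 2*202 + 4*(-13)/202)/2 - 12180) = sqrt(sqrt(-244 - 404 + 4*(-13)*(1/202))/2 - 12180) = sqrt(sqrt(-244 - 404 - 26/101)/2 - 12180) = sqrt(sqrt(-65474/101)/2 - 12180) = sqrt((I*sqrt(6612874)/101)/2 - 12180) = sqrt(I*sqrt(6612874)/202 - 12180) = sqrt(-12180 + I*sqrt(6612874)/202)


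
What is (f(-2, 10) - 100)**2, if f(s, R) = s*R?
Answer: 14400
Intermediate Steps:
f(s, R) = R*s
(f(-2, 10) - 100)**2 = (10*(-2) - 100)**2 = (-20 - 100)**2 = (-120)**2 = 14400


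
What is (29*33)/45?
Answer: 319/15 ≈ 21.267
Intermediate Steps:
(29*33)/45 = 957*(1/45) = 319/15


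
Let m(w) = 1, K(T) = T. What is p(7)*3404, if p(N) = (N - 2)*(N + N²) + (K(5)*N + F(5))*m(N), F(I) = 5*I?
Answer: 1157360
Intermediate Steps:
p(N) = 25 + 5*N + (-2 + N)*(N + N²) (p(N) = (N - 2)*(N + N²) + (5*N + 5*5)*1 = (-2 + N)*(N + N²) + (5*N + 25)*1 = (-2 + N)*(N + N²) + (25 + 5*N)*1 = (-2 + N)*(N + N²) + (25 + 5*N) = 25 + 5*N + (-2 + N)*(N + N²))
p(7)*3404 = (25 + 7³ - 1*7² + 3*7)*3404 = (25 + 343 - 1*49 + 21)*3404 = (25 + 343 - 49 + 21)*3404 = 340*3404 = 1157360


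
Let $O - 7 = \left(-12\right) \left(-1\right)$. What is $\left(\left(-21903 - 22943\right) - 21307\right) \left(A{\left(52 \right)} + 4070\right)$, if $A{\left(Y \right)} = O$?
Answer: $-270499617$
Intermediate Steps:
$O = 19$ ($O = 7 - -12 = 7 + 12 = 19$)
$A{\left(Y \right)} = 19$
$\left(\left(-21903 - 22943\right) - 21307\right) \left(A{\left(52 \right)} + 4070\right) = \left(\left(-21903 - 22943\right) - 21307\right) \left(19 + 4070\right) = \left(\left(-21903 - 22943\right) - 21307\right) 4089 = \left(-44846 - 21307\right) 4089 = \left(-66153\right) 4089 = -270499617$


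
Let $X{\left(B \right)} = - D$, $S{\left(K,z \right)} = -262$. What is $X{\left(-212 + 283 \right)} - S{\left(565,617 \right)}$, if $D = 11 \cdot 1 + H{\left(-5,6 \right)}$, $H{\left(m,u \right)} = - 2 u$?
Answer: $263$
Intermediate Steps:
$D = -1$ ($D = 11 \cdot 1 - 12 = 11 - 12 = -1$)
$X{\left(B \right)} = 1$ ($X{\left(B \right)} = \left(-1\right) \left(-1\right) = 1$)
$X{\left(-212 + 283 \right)} - S{\left(565,617 \right)} = 1 - -262 = 1 + 262 = 263$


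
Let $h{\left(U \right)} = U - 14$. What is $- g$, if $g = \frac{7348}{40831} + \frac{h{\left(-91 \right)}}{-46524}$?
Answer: $- \frac{115381869}{633207148} \approx -0.18222$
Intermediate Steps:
$h{\left(U \right)} = -14 + U$
$g = \frac{115381869}{633207148}$ ($g = \frac{7348}{40831} + \frac{-14 - 91}{-46524} = 7348 \cdot \frac{1}{40831} - - \frac{35}{15508} = \frac{7348}{40831} + \frac{35}{15508} = \frac{115381869}{633207148} \approx 0.18222$)
$- g = \left(-1\right) \frac{115381869}{633207148} = - \frac{115381869}{633207148}$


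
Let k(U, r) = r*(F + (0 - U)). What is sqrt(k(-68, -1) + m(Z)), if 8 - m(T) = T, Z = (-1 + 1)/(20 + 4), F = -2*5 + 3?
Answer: I*sqrt(53) ≈ 7.2801*I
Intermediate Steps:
F = -7 (F = -10 + 3 = -7)
Z = 0 (Z = 0/24 = 0*(1/24) = 0)
k(U, r) = r*(-7 - U) (k(U, r) = r*(-7 + (0 - U)) = r*(-7 - U))
m(T) = 8 - T
sqrt(k(-68, -1) + m(Z)) = sqrt(-1*(-1)*(7 - 68) + (8 - 1*0)) = sqrt(-1*(-1)*(-61) + (8 + 0)) = sqrt(-61 + 8) = sqrt(-53) = I*sqrt(53)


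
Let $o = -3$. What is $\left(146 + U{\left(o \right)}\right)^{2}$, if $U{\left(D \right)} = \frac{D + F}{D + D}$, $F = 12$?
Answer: $\frac{83521}{4} \approx 20880.0$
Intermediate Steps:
$U{\left(D \right)} = \frac{12 + D}{2 D}$ ($U{\left(D \right)} = \frac{D + 12}{D + D} = \frac{12 + D}{2 D}$)
$\left(146 + U{\left(o \right)}\right)^{2} = \left(146 + \frac{12 - 3}{2 \left(-3\right)}\right)^{2} = \left(146 + \frac{1}{2} \left(- \frac{1}{3}\right) 9\right)^{2} = \left(146 - \frac{3}{2}\right)^{2} = \left(\frac{289}{2}\right)^{2} = \frac{83521}{4}$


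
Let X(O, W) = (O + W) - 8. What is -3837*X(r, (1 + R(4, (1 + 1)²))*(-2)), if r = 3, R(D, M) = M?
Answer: 57555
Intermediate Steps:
X(O, W) = -8 + O + W
-3837*X(r, (1 + R(4, (1 + 1)²))*(-2)) = -3837*(-8 + 3 + (1 + (1 + 1)²)*(-2)) = -3837*(-8 + 3 + (1 + 2²)*(-2)) = -3837*(-8 + 3 + (1 + 4)*(-2)) = -3837*(-8 + 3 + 5*(-2)) = -3837*(-8 + 3 - 10) = -3837*(-15) = 57555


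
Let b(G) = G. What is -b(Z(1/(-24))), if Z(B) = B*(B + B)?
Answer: -1/288 ≈ -0.0034722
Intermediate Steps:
Z(B) = 2*B² (Z(B) = B*(2*B) = 2*B²)
-b(Z(1/(-24))) = -2*(1/(-24))² = -2*(-1/24)² = -2/576 = -1*1/288 = -1/288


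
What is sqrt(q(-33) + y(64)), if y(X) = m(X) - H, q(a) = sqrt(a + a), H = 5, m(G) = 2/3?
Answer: sqrt(-39 + 9*I*sqrt(66))/3 ≈ 1.5611 + 2.602*I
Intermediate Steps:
m(G) = 2/3 (m(G) = 2*(1/3) = 2/3)
q(a) = sqrt(2)*sqrt(a) (q(a) = sqrt(2*a) = sqrt(2)*sqrt(a))
y(X) = -13/3 (y(X) = 2/3 - 1*5 = 2/3 - 5 = -13/3)
sqrt(q(-33) + y(64)) = sqrt(sqrt(2)*sqrt(-33) - 13/3) = sqrt(sqrt(2)*(I*sqrt(33)) - 13/3) = sqrt(I*sqrt(66) - 13/3) = sqrt(-13/3 + I*sqrt(66))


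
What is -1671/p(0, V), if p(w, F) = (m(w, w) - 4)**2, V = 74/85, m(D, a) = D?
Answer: -1671/16 ≈ -104.44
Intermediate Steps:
V = 74/85 (V = 74*(1/85) = 74/85 ≈ 0.87059)
p(w, F) = (-4 + w)**2 (p(w, F) = (w - 4)**2 = (-4 + w)**2)
-1671/p(0, V) = -1671/(-4 + 0)**2 = -1671/((-4)**2) = -1671/16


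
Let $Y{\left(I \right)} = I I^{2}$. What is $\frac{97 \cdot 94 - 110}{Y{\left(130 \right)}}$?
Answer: $\frac{1126}{274625} \approx 0.0041001$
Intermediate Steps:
$Y{\left(I \right)} = I^{3}$
$\frac{97 \cdot 94 - 110}{Y{\left(130 \right)}} = \frac{97 \cdot 94 - 110}{130^{3}} = \frac{9118 - 110}{2197000} = 9008 \cdot \frac{1}{2197000} = \frac{1126}{274625}$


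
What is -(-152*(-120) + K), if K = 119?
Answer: -18359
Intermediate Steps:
-(-152*(-120) + K) = -(-152*(-120) + 119) = -(18240 + 119) = -1*18359 = -18359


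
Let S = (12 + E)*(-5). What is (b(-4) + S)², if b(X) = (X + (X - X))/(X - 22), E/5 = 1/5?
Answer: 710649/169 ≈ 4205.0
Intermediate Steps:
E = 1 (E = 5/5 = 5*(⅕) = 1)
b(X) = X/(-22 + X) (b(X) = (X + 0)/(-22 + X) = X/(-22 + X))
S = -65 (S = (12 + 1)*(-5) = 13*(-5) = -65)
(b(-4) + S)² = (-4/(-22 - 4) - 65)² = (-4/(-26) - 65)² = (-4*(-1/26) - 65)² = (2/13 - 65)² = (-843/13)² = 710649/169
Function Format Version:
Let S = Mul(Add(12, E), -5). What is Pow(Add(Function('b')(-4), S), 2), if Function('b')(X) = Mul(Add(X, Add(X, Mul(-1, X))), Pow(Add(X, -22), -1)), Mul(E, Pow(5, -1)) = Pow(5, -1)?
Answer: Rational(710649, 169) ≈ 4205.0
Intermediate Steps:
E = 1 (E = Mul(5, Pow(5, -1)) = Mul(5, Rational(1, 5)) = 1)
Function('b')(X) = Mul(X, Pow(Add(-22, X), -1)) (Function('b')(X) = Mul(Add(X, 0), Pow(Add(-22, X), -1)) = Mul(X, Pow(Add(-22, X), -1)))
S = -65 (S = Mul(Add(12, 1), -5) = Mul(13, -5) = -65)
Pow(Add(Function('b')(-4), S), 2) = Pow(Add(Mul(-4, Pow(Add(-22, -4), -1)), -65), 2) = Pow(Add(Mul(-4, Pow(-26, -1)), -65), 2) = Pow(Add(Mul(-4, Rational(-1, 26)), -65), 2) = Pow(Add(Rational(2, 13), -65), 2) = Pow(Rational(-843, 13), 2) = Rational(710649, 169)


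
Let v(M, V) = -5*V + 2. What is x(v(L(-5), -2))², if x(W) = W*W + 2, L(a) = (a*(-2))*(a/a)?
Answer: 21316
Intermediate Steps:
L(a) = -2*a (L(a) = -2*a*1 = -2*a)
v(M, V) = 2 - 5*V
x(W) = 2 + W² (x(W) = W² + 2 = 2 + W²)
x(v(L(-5), -2))² = (2 + (2 - 5*(-2))²)² = (2 + (2 + 10)²)² = (2 + 12²)² = (2 + 144)² = 146² = 21316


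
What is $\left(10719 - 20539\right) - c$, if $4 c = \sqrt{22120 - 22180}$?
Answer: $-9820 - \frac{i \sqrt{15}}{2} \approx -9820.0 - 1.9365 i$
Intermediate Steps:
$c = \frac{i \sqrt{15}}{2}$ ($c = \frac{\sqrt{22120 - 22180}}{4} = \frac{\sqrt{-60}}{4} = \frac{2 i \sqrt{15}}{4} = \frac{i \sqrt{15}}{2} \approx 1.9365 i$)
$\left(10719 - 20539\right) - c = \left(10719 - 20539\right) - \frac{i \sqrt{15}}{2} = -9820 - \frac{i \sqrt{15}}{2}$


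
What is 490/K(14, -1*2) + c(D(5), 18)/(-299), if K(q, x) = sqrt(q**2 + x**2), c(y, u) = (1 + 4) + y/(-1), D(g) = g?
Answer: 49*sqrt(2)/2 ≈ 34.648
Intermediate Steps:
c(y, u) = 5 - y (c(y, u) = 5 + y*(-1) = 5 - y)
490/K(14, -1*2) + c(D(5), 18)/(-299) = 490/(sqrt(14**2 + (-1*2)**2)) + (5 - 1*5)/(-299) = 490/(sqrt(196 + (-2)**2)) + (5 - 5)*(-1/299) = 490/(sqrt(196 + 4)) + 0*(-1/299) = 490/(sqrt(200)) + 0 = 490/((10*sqrt(2))) + 0 = 490*(sqrt(2)/20) + 0 = 49*sqrt(2)/2 + 0 = 49*sqrt(2)/2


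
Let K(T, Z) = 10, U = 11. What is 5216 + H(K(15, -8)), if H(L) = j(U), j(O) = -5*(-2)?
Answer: 5226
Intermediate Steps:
j(O) = 10
H(L) = 10
5216 + H(K(15, -8)) = 5216 + 10 = 5226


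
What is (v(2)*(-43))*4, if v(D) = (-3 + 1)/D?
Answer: 172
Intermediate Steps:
v(D) = -2/D
(v(2)*(-43))*4 = (-2/2*(-43))*4 = (-2*½*(-43))*4 = -1*(-43)*4 = 43*4 = 172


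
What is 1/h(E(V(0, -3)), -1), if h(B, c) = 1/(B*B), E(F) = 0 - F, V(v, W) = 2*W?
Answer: 36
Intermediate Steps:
E(F) = -F
h(B, c) = B**(-2) (h(B, c) = 1/(B**2) = B**(-2))
1/h(E(V(0, -3)), -1) = 1/((-2*(-3))**(-2)) = 1/((-1*(-6))**(-2)) = 1/(6**(-2)) = 1/(1/36) = 36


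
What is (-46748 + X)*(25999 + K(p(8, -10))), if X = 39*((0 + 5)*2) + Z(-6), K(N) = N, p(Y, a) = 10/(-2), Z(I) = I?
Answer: -1205185816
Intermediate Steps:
p(Y, a) = -5 (p(Y, a) = 10*(-1/2) = -5)
X = 384 (X = 39*((0 + 5)*2) - 6 = 39*(5*2) - 6 = 39*10 - 6 = 390 - 6 = 384)
(-46748 + X)*(25999 + K(p(8, -10))) = (-46748 + 384)*(25999 - 5) = -46364*25994 = -1205185816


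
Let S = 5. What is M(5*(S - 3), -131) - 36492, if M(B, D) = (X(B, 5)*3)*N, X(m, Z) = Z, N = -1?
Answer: -36507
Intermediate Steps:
M(B, D) = -15 (M(B, D) = (5*3)*(-1) = 15*(-1) = -15)
M(5*(S - 3), -131) - 36492 = -15 - 36492 = -36507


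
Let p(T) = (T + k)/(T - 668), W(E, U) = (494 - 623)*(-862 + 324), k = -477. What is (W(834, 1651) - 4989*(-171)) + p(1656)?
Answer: 911451927/988 ≈ 9.2252e+5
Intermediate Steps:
W(E, U) = 69402 (W(E, U) = -129*(-538) = 69402)
p(T) = (-477 + T)/(-668 + T) (p(T) = (T - 477)/(T - 668) = (-477 + T)/(-668 + T))
(W(834, 1651) - 4989*(-171)) + p(1656) = (69402 - 4989*(-171)) + (-477 + 1656)/(-668 + 1656) = (69402 + 853119) + 1179/988 = 922521 + (1/988)*1179 = 922521 + 1179/988 = 911451927/988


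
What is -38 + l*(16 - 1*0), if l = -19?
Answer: -342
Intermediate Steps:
-38 + l*(16 - 1*0) = -38 - 19*(16 - 1*0) = -38 - 19*(16 + 0) = -38 - 19*16 = -38 - 304 = -342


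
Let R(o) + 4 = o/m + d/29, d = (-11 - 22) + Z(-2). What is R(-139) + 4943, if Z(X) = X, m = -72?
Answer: 10314143/2088 ≈ 4939.7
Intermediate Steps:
d = -35 (d = (-11 - 22) - 2 = -33 - 2 = -35)
R(o) = -151/29 - o/72 (R(o) = -4 + (o/(-72) - 35/29) = -4 + (o*(-1/72) - 35*1/29) = -4 + (-o/72 - 35/29) = -4 + (-35/29 - o/72) = -151/29 - o/72)
R(-139) + 4943 = (-151/29 - 1/72*(-139)) + 4943 = (-151/29 + 139/72) + 4943 = -6841/2088 + 4943 = 10314143/2088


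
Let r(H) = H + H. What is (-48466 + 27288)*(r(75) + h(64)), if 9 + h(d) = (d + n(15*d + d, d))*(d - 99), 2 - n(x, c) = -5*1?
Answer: 49641232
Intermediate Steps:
r(H) = 2*H
n(x, c) = 7 (n(x, c) = 2 - (-5) = 2 - 1*(-5) = 2 + 5 = 7)
h(d) = -9 + (-99 + d)*(7 + d) (h(d) = -9 + (d + 7)*(d - 99) = -9 + (7 + d)*(-99 + d) = -9 + (-99 + d)*(7 + d))
(-48466 + 27288)*(r(75) + h(64)) = (-48466 + 27288)*(2*75 + (-702 + 64² - 92*64)) = -21178*(150 + (-702 + 4096 - 5888)) = -21178*(150 - 2494) = -21178*(-2344) = 49641232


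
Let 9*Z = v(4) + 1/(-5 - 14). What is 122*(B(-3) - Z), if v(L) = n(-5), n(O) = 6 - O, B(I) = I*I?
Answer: 162382/171 ≈ 949.60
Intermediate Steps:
B(I) = I**2
v(L) = 11 (v(L) = 6 - 1*(-5) = 6 + 5 = 11)
Z = 208/171 (Z = (11 + 1/(-5 - 14))/9 = (11 + 1/(-19))/9 = (11 - 1/19)/9 = (1/9)*(208/19) = 208/171 ≈ 1.2164)
122*(B(-3) - Z) = 122*((-3)**2 - 1*208/171) = 122*(9 - 208/171) = 122*(1331/171) = 162382/171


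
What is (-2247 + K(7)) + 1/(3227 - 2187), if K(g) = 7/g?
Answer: -2335839/1040 ≈ -2246.0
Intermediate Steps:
(-2247 + K(7)) + 1/(3227 - 2187) = (-2247 + 7/7) + 1/(3227 - 2187) = (-2247 + 7*(1/7)) + 1/1040 = (-2247 + 1) + 1/1040 = -2246 + 1/1040 = -2335839/1040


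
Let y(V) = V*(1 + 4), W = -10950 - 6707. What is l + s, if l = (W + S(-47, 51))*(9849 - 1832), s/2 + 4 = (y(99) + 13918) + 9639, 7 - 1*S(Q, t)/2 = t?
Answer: -142213569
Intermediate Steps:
W = -17657
S(Q, t) = 14 - 2*t
y(V) = 5*V (y(V) = V*5 = 5*V)
s = 48096 (s = -8 + 2*((5*99 + 13918) + 9639) = -8 + 2*((495 + 13918) + 9639) = -8 + 2*(14413 + 9639) = -8 + 2*24052 = -8 + 48104 = 48096)
l = -142261665 (l = (-17657 + (14 - 2*51))*(9849 - 1832) = (-17657 + (14 - 102))*8017 = (-17657 - 88)*8017 = -17745*8017 = -142261665)
l + s = -142261665 + 48096 = -142213569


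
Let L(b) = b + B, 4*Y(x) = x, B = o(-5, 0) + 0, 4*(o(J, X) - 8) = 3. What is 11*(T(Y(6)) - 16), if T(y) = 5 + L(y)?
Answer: -33/4 ≈ -8.2500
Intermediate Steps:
o(J, X) = 35/4 (o(J, X) = 8 + (¼)*3 = 8 + ¾ = 35/4)
B = 35/4 (B = 35/4 + 0 = 35/4 ≈ 8.7500)
Y(x) = x/4
L(b) = 35/4 + b (L(b) = b + 35/4 = 35/4 + b)
T(y) = 55/4 + y (T(y) = 5 + (35/4 + y) = 55/4 + y)
11*(T(Y(6)) - 16) = 11*((55/4 + (¼)*6) - 16) = 11*((55/4 + 3/2) - 16) = 11*(61/4 - 16) = 11*(-¾) = -33/4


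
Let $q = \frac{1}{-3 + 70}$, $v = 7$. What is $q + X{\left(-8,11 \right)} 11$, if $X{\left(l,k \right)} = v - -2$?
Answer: $\frac{6634}{67} \approx 99.015$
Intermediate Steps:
$X{\left(l,k \right)} = 9$ ($X{\left(l,k \right)} = 7 - -2 = 7 + 2 = 9$)
$q = \frac{1}{67} \approx 0.014925$
$q + X{\left(-8,11 \right)} 11 = \frac{1}{67} + 9 \cdot 11 = \frac{1}{67} + 99 = \frac{6634}{67}$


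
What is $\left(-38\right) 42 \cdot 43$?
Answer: $-68628$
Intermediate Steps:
$\left(-38\right) 42 \cdot 43 = \left(-1596\right) 43 = -68628$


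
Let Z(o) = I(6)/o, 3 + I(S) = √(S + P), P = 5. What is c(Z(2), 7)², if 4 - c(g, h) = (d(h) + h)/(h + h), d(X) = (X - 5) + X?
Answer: 400/49 ≈ 8.1633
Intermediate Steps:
I(S) = -3 + √(5 + S) (I(S) = -3 + √(S + 5) = -3 + √(5 + S))
d(X) = -5 + 2*X (d(X) = (-5 + X) + X = -5 + 2*X)
Z(o) = (-3 + √11)/o (Z(o) = (-3 + √(5 + 6))/o = (-3 + √11)/o)
c(g, h) = 4 - (-5 + 3*h)/(2*h) (c(g, h) = 4 - ((-5 + 2*h) + h)/(h + h) = 4 - (-5 + 3*h)/(2*h))
c(Z(2), 7)² = ((5/2)*(1 + 7)/7)² = ((5/2)*(⅐)*8)² = (20/7)² = 400/49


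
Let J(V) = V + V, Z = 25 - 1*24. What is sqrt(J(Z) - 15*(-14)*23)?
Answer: 4*sqrt(302) ≈ 69.513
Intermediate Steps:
Z = 1 (Z = 25 - 24 = 1)
J(V) = 2*V
sqrt(J(Z) - 15*(-14)*23) = sqrt(2*1 - 15*(-14)*23) = sqrt(2 + 210*23) = sqrt(2 + 4830) = sqrt(4832) = 4*sqrt(302)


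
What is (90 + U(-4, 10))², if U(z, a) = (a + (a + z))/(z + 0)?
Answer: 7396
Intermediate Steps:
U(z, a) = (z + 2*a)/z
(90 + U(-4, 10))² = (90 + (-4 + 2*10)/(-4))² = (90 - (-4 + 20)/4)² = (90 - ¼*16)² = (90 - 4)² = 86² = 7396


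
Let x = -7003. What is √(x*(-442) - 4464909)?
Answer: I*√1369583 ≈ 1170.3*I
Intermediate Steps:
√(x*(-442) - 4464909) = √(-7003*(-442) - 4464909) = √(3095326 - 4464909) = √(-1369583) = I*√1369583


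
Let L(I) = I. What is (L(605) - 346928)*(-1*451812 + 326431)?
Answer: 43422324063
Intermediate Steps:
(L(605) - 346928)*(-1*451812 + 326431) = (605 - 346928)*(-1*451812 + 326431) = -346323*(-451812 + 326431) = -346323*(-125381) = 43422324063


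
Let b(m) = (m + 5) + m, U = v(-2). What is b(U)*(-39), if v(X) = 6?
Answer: -663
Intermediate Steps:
U = 6
b(m) = 5 + 2*m (b(m) = (5 + m) + m = 5 + 2*m)
b(U)*(-39) = (5 + 2*6)*(-39) = (5 + 12)*(-39) = 17*(-39) = -663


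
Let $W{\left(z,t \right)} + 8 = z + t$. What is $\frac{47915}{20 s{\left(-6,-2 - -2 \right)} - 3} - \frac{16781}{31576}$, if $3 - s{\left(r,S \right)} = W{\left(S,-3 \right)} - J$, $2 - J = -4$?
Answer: $\frac{1506301983}{12535672} \approx 120.16$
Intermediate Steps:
$J = 6$ ($J = 2 - -4 = 2 + 4 = 6$)
$W{\left(z,t \right)} = -8 + t + z$ ($W{\left(z,t \right)} = -8 + \left(z + t\right) = -8 + \left(t + z\right) = -8 + t + z$)
$s{\left(r,S \right)} = 20 - S$ ($s{\left(r,S \right)} = 3 - \left(\left(-8 - 3 + S\right) - 6\right) = 3 - \left(\left(-11 + S\right) - 6\right) = 3 - \left(-17 + S\right) = 20 - S$)
$\frac{47915}{20 s{\left(-6,-2 - -2 \right)} - 3} - \frac{16781}{31576} = \frac{47915}{20 \left(20 - \left(-2 - -2\right)\right) - 3} - \frac{16781}{31576} = \frac{47915}{20 \left(20 - \left(-2 + 2\right)\right) - 3} - \frac{16781}{31576} = \frac{47915}{20 \left(20 - 0\right) - 3} - \frac{16781}{31576} = \frac{47915}{20 \left(20 + 0\right) - 3} - \frac{16781}{31576} = \frac{47915}{20 \cdot 20 - 3} - \frac{16781}{31576} = \frac{47915}{400 - 3} - \frac{16781}{31576} = \frac{47915}{397} - \frac{16781}{31576} = \frac{1506301983}{12535672}$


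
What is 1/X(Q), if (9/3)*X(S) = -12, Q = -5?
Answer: -¼ ≈ -0.25000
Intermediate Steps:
X(S) = -4 (X(S) = (⅓)*(-12) = -4)
1/X(Q) = 1/(-4) = -¼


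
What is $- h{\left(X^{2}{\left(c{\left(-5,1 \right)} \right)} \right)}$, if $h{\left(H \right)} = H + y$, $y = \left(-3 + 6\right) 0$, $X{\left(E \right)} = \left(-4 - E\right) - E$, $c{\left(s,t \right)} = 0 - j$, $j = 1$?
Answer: $-4$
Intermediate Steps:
$c{\left(s,t \right)} = -1$ ($c{\left(s,t \right)} = 0 - 1 = -1$)
$X{\left(E \right)} = -4 - 2 E$
$y = 0$ ($y = 3 \cdot 0 = 0$)
$h{\left(H \right)} = H$ ($h{\left(H \right)} = H + 0 = H$)
$- h{\left(X^{2}{\left(c{\left(-5,1 \right)} \right)} \right)} = - \left(-4 - -2\right)^{2} = - \left(-4 + 2\right)^{2} = - \left(-2\right)^{2} = \left(-1\right) 4 = -4$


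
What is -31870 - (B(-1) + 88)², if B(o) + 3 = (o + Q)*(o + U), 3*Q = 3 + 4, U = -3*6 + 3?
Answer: -323311/9 ≈ -35923.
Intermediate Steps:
U = -15 (U = -18 + 3 = -15)
Q = 7/3 (Q = (3 + 4)/3 = (⅓)*7 = 7/3 ≈ 2.3333)
B(o) = -3 + (-15 + o)*(7/3 + o) (B(o) = -3 + (o + 7/3)*(o - 15) = -3 + (7/3 + o)*(-15 + o) = -3 + (-15 + o)*(7/3 + o))
-31870 - (B(-1) + 88)² = -31870 - ((-38 + (-1)² - 38/3*(-1)) + 88)² = -31870 - ((-38 + 1 + 38/3) + 88)² = -31870 - (-73/3 + 88)² = -31870 - (191/3)² = -31870 - 1*36481/9 = -31870 - 36481/9 = -323311/9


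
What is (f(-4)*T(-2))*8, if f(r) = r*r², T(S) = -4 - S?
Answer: 1024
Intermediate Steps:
f(r) = r³
(f(-4)*T(-2))*8 = ((-4)³*(-4 - 1*(-2)))*8 = -64*(-4 + 2)*8 = -64*(-2)*8 = 128*8 = 1024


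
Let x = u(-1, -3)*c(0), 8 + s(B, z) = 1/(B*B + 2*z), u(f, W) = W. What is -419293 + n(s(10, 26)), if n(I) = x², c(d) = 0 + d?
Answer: -419293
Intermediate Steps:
c(d) = d
s(B, z) = -8 + 1/(B² + 2*z) (s(B, z) = -8 + 1/(B*B + 2*z) = -8 + 1/(B² + 2*z))
x = 0 (x = -3*0 = 0)
n(I) = 0 (n(I) = 0² = 0)
-419293 + n(s(10, 26)) = -419293 + 0 = -419293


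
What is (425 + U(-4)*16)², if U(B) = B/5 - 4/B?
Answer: 4583881/25 ≈ 1.8336e+5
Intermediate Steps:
U(B) = -4/B + B/5 (U(B) = B*(⅕) - 4/B = B/5 - 4/B = -4/B + B/5)
(425 + U(-4)*16)² = (425 + (-4/(-4) + (⅕)*(-4))*16)² = (425 + (-4*(-¼) - ⅘)*16)² = (425 + (1 - ⅘)*16)² = (425 + (⅕)*16)² = (425 + 16/5)² = (2141/5)² = 4583881/25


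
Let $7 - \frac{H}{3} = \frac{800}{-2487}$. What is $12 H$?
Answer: $\frac{218508}{829} \approx 263.58$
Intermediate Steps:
$H = \frac{18209}{829}$ ($H = 21 - 3 \frac{800}{-2487} = 21 - 3 \cdot 800 \left(- \frac{1}{2487}\right) = 21 - - \frac{800}{829} = 21 + \frac{800}{829} = \frac{18209}{829} \approx 21.965$)
$12 H = 12 \cdot \frac{18209}{829} = \frac{218508}{829}$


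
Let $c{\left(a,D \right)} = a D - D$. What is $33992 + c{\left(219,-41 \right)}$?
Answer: $25054$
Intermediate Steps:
$c{\left(a,D \right)} = - D + D a$ ($c{\left(a,D \right)} = D a - D = - D + D a$)
$33992 + c{\left(219,-41 \right)} = 33992 - 41 \left(-1 + 219\right) = 33992 - 8938 = 25054$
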